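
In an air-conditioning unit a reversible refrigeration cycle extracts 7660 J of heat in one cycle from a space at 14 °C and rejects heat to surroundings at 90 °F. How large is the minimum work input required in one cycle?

W_in ≈ 486.1 J

T_H = 90 °F → (90 − 32) × 5/9 = 32.22 °C = 305.37 K.
T_C = 14 °C → 14 + 273.15 = 287.15 K.
Carnot COP: COP_R = T_C/(T_H − T_C) = 287.15/18.22 = 15.7582.
W = Q_C/COP_R = 7660/15.7582 = 486.1 J.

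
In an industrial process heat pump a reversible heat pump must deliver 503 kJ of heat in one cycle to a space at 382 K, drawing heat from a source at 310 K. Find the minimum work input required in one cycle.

W_in ≈ 94.81 kJ

Reversible heating COP: COP_HP = T_H/(T_H − T_C) = 382.00/72.00 = 5.3056.
W = Q_H/COP_HP = 503/5.3056 = 94.81 kJ.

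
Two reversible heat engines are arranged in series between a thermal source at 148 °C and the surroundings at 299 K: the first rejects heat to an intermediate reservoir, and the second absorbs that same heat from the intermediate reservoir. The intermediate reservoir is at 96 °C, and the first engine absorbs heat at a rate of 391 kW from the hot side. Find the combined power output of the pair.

Ẇ_total ≈ 113.4 kW

T_H = 148 °C → 148 + 273.15 = 421.15 K.
Two reversible stages in series are equivalent to a single Carnot engine between T_H and T_C, so η_total = 1 − T_C/T_H = 1 − 299.00/421.15 = 0.2900.
W_total = η_total · Q_H = 0.2900 × 391 = 113.4 kW.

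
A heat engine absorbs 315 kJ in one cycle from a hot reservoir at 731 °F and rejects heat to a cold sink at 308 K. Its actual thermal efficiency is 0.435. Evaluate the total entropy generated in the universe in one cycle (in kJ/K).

ΔS_univ ≈ 0.102 kJ/K

T_H = 731 °F → (731 − 32) × 5/9 = 388.33 °C = 661.48 K.
W = η·Q_H = 0.435 × 315 = 137.0 kJ, so Q_C = Q_H − W = 178.0 kJ.
The hot reservoir loses entropy Q_H/T_H = 315/661.48 = 0.4762 kJ/K; the cold reservoir gains Q_C/T_C = 178.0/308.00 = 0.5778 kJ/K.
ΔS_univ = −Q_H/T_H + Q_C/T_C = 0.102 kJ/K (> 0, since η = 0.435 < η_Carnot = 0.534).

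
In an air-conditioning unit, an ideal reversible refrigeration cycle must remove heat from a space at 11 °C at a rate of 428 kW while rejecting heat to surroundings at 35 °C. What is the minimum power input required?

Ẇ_in ≈ 36.1 kW

T_H = 35 °C → 35 + 273.15 = 308.15 K.
T_C = 11 °C → 11 + 273.15 = 284.15 K.
COP_R = T_C/(T_H − T_C) = 284.15/24.00 = 11.8396.
W = Q_C/COP_R = 428/11.8396 = 36.1 kW.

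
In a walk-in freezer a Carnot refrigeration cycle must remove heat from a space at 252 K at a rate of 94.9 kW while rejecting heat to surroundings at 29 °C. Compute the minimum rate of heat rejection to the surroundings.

T_H = 29 °C → 29 + 273.15 = 302.15 K.
For a reversible cycle Q_H/Q_C = T_H/T_C, so Q_H = Q_C·T_H/T_C = 94.9 × 302.15/252.00 = 113.8 kW.

Q̇_H ≈ 113.8 kW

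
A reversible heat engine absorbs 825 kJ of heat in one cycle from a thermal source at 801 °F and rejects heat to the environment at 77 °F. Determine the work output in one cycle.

W ≈ 474 kJ

T_H = 801 °F → (801 − 32) × 5/9 = 427.22 °C = 700.37 K.
T_C = 77 °F → (77 − 32) × 5/9 = 25.00 °C = 298.15 K.
Since the cycle is reversible, η = 1 − T_C/T_H = 1 − 298.15/700.37 = 0.5743.
W = η·Q_H = 0.5743 × 825 = 474 kJ.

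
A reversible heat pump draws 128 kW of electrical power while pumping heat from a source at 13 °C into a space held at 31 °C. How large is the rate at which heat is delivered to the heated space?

T_H = 31 °C → 31 + 273.15 = 304.15 K.
T_C = 13 °C → 13 + 273.15 = 286.15 K.
For a reversible heat pump, COP_HP = T_H/(T_H − T_C) = 304.15/18.00 = 16.8972.
Q_H = COP_HP · W = 16.8972 × 128 = 2160 kW.

Q̇_H ≈ 2160 kW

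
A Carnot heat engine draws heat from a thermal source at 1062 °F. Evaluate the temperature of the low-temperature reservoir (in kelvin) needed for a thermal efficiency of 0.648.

T_C ≈ 297.6 K

T_H = 1062 °F → (1062 − 32) × 5/9 = 572.22 °C = 845.37 K.
From η = 1 − T_C/T_H, T_C = T_H·(1 − η) = 845.37 × (1 − 0.648) = 297.6 K.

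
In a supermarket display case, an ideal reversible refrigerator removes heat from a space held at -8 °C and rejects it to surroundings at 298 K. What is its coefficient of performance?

COP_R ≈ 8.072

T_C = -8 °C → -8 + 273.15 = 265.15 K.
For a reversible refrigerator, COP_R = T_C/(T_H − T_C) = 265.15/(298.00 − 265.15) = 8.072.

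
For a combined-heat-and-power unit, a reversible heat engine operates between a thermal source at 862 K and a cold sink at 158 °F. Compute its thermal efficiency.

T_C = 158 °F → (158 − 32) × 5/9 = 70.00 °C = 343.15 K.
The Carnot efficiency is η = 1 − T_C/T_H = 1 − 343.15/862.00 = 0.6019.

η ≈ 0.6019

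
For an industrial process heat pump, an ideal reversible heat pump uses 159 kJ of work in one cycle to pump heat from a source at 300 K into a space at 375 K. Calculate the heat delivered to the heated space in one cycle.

COP_HP = T_H/(T_H − T_C) = 375.00/75.00 = 5.0000.
Q_H = COP_HP · W = 5.0000 × 159 = 795 kJ.

Q_H ≈ 795 kJ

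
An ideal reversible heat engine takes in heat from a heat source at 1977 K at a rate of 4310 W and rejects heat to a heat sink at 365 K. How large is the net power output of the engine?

Ẇ ≈ 3510 W

Carnot efficiency: η = 1 − T_C/T_H = 1 − 365.00/1977.00 = 0.8154.
W = η·Q_H = 0.8154 × 4310 = 3510 W.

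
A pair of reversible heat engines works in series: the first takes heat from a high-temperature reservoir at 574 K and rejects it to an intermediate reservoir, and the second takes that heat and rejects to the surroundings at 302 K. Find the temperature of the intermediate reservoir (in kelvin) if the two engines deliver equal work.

T_m ≈ 438 K

For reversible stages Q_m = Q_H·(T_m/T_H). Setting W₁ = Q_H(1 − T_m/T_H) equal to W₂ = Q_m(1 − T_C/T_m) = Q_H·(T_m − T_C)/T_H gives T_H − T_m = T_m − T_C, so T_m = (T_H + T_C)/2 = (574.00 + 302.00)/2 = 438 K.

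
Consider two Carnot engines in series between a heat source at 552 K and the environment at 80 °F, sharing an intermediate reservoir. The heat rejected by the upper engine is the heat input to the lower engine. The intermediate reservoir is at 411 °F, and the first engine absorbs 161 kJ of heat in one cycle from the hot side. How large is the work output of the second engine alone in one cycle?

T_C = 80 °F → (80 − 32) × 5/9 = 26.67 °C = 299.82 K.
T_m = 411 °F → (411 − 32) × 5/9 = 210.56 °C = 483.71 K.
Heat entering the second stage: Q_m = Q_H·(T_m/T_H) = 161 × 483.71/552.00 = 141.1 kJ.
Second-stage efficiency η₂ = 1 − T_C/T_m = 1 − 299.82/483.71 = 0.3802, so W₂ = η₂·Q_m = 53.63 kJ.

W₂ ≈ 53.63 kJ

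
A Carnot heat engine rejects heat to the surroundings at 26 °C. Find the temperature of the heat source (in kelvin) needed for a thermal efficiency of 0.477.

T_H ≈ 572 K

T_C = 26 °C → 26 + 273.15 = 299.15 K.
From η = 1 − T_C/T_H, solving for T_H gives T_H = T_C/(1 − η) = 299.15/(1 − 0.477) = 572 K.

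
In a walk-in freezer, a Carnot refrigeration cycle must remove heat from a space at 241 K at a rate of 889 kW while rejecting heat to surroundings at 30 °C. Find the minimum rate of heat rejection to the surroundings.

Q̇_H ≈ 1120 kW

T_H = 30 °C → 30 + 273.15 = 303.15 K.
For a reversible cycle Q_H/Q_C = T_H/T_C, so Q_H = Q_C·T_H/T_C = 889 × 303.15/241.00 = 1120 kW.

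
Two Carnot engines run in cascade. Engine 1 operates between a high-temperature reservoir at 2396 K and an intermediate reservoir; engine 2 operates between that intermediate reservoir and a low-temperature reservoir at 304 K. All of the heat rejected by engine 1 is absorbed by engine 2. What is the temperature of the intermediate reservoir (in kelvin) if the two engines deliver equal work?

For reversible stages Q_m = Q_H·(T_m/T_H). Setting W₁ = Q_H(1 − T_m/T_H) equal to W₂ = Q_m(1 − T_C/T_m) = Q_H·(T_m − T_C)/T_H gives T_H − T_m = T_m − T_C, so T_m = (T_H + T_C)/2 = (2396.00 + 304.00)/2 = 1350 K.

T_m ≈ 1350 K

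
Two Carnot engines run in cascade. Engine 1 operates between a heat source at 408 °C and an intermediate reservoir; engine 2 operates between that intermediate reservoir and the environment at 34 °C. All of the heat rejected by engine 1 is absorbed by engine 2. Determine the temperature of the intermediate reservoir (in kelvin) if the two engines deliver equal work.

T_H = 408 °C → 408 + 273.15 = 681.15 K.
T_C = 34 °C → 34 + 273.15 = 307.15 K.
For reversible stages Q_m = Q_H·(T_m/T_H). Setting W₁ = Q_H(1 − T_m/T_H) equal to W₂ = Q_m(1 − T_C/T_m) = Q_H·(T_m − T_C)/T_H gives T_H − T_m = T_m − T_C, so T_m = (T_H + T_C)/2 = (681.15 + 307.15)/2 = 494 K.

T_m ≈ 494 K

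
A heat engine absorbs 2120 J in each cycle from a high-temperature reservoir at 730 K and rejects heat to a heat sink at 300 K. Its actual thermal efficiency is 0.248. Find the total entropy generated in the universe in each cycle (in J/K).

W = η·Q_H = 0.248 × 2120 = 525.8 J, so Q_C = Q_H − W = 1594 J.
The hot reservoir loses entropy Q_H/T_H = 2120/730.00 = 2.904 J/K; the cold reservoir gains Q_C/T_C = 1594/300.00 = 5.314 J/K.
ΔS_univ = −Q_H/T_H + Q_C/T_C = 2.410 J/K (> 0, since η = 0.248 < η_Carnot = 0.589).

ΔS_univ ≈ 2.410 J/K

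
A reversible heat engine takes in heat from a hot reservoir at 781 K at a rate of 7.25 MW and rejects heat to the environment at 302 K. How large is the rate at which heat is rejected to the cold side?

Q̇_C ≈ 2.80 MW

The Carnot efficiency is η = 1 − T_C/T_H = 1 − 302.00/781.00 = 0.6133.
For a reversible cycle Q_C/Q_H = T_C/T_H, so Q_C = 7.25 × 302.00/781.00 = 2.80 MW.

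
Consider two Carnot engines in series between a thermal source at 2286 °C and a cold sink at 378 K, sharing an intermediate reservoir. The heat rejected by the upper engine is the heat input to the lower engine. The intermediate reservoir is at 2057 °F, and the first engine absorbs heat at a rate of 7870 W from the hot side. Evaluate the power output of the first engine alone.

T_H = 2286 °C → 2286 + 273.15 = 2559.15 K.
T_m = 2057 °F → (2057 − 32) × 5/9 = 1125.00 °C = 1398.15 K.
First-stage efficiency η₁ = 1 − T_m/T_H = 1 − 1398.15/2559.15 = 0.4537.
W₁ = η₁·Q_H = 0.4537 × 7870 = 3570 W.

Ẇ₁ ≈ 3570 W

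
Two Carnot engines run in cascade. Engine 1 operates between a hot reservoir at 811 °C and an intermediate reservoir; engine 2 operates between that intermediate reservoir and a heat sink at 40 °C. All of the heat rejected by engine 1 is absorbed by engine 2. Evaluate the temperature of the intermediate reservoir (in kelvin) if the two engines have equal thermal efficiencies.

T_H = 811 °C → 811 + 273.15 = 1084.15 K.
T_C = 40 °C → 40 + 273.15 = 313.15 K.
Equal efficiencies require 1 − T_m/T_H = 1 − T_C/T_m, i.e. T_m/T_H = T_C/T_m, so T_m = √(T_H·T_C) = √(1084.15 × 313.15) = 583 K.

T_m ≈ 583 K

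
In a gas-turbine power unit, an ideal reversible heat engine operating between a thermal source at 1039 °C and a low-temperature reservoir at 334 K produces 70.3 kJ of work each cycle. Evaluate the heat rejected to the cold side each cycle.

Q_C ≈ 24.0 kJ

T_H = 1039 °C → 1039 + 273.15 = 1312.15 K.
The Carnot efficiency is η = 1 − T_C/T_H = 1 − 334.00/1312.15 = 0.7455.
Since Q_C/Q_H = T_C/T_H and Q_H = W/η, Q_C = W·T_C/(T_H − T_C) = 70.3 × 334.00/978.15 = 24.0 kJ.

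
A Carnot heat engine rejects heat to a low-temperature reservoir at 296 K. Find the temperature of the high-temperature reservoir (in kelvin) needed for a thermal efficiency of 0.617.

From η = 1 − T_C/T_H, solving for T_H gives T_H = T_C/(1 − η) = 296.00/(1 − 0.617) = 773 K.

T_H ≈ 773 K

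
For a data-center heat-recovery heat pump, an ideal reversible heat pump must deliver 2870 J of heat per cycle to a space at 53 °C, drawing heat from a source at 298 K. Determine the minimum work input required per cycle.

T_H = 53 °C → 53 + 273.15 = 326.15 K.
Reversible heating COP: COP_HP = T_H/(T_H − T_C) = 326.15/28.15 = 11.5861.
W = Q_H/COP_HP = 2870/11.5861 = 247.7 J.

W_in ≈ 247.7 J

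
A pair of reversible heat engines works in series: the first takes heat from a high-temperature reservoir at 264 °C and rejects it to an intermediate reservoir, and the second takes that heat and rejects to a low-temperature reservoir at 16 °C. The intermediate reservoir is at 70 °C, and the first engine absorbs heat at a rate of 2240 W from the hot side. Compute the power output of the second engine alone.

T_H = 264 °C → 264 + 273.15 = 537.15 K.
T_C = 16 °C → 16 + 273.15 = 289.15 K.
T_m = 70 °C → 70 + 273.15 = 343.15 K.
Heat entering the second stage: Q_m = Q_H·(T_m/T_H) = 2240 × 343.15/537.15 = 1431 W.
Second-stage efficiency η₂ = 1 − T_C/T_m = 1 − 289.15/343.15 = 0.1574, so W₂ = η₂·Q_m = 225.2 W.

Ẇ₂ ≈ 225.2 W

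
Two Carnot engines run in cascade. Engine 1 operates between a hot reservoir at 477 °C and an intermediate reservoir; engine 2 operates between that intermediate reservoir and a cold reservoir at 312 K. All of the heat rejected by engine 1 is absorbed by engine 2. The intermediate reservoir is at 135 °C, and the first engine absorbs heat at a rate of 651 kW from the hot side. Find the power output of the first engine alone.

T_H = 477 °C → 477 + 273.15 = 750.15 K.
T_m = 135 °C → 135 + 273.15 = 408.15 K.
First-stage efficiency η₁ = 1 − T_m/T_H = 1 − 408.15/750.15 = 0.4559.
W₁ = η₁·Q_H = 0.4559 × 651 = 296.8 kW.

Ẇ₁ ≈ 296.8 kW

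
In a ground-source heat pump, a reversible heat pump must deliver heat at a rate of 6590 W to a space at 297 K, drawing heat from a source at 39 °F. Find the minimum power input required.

T_C = 39 °F → (39 − 32) × 5/9 = 3.89 °C = 277.04 K.
The Carnot heat-pump COP is COP_HP = T_H/(T_H − T_C) = 297.00/19.96 = 14.8789.
W = Q_H/COP_HP = 6590/14.8789 = 443 W.

Ẇ_in ≈ 443 W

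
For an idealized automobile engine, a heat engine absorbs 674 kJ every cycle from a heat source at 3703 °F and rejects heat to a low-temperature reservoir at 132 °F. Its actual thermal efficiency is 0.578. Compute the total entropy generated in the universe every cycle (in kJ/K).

T_H = 3703 °F → (3703 − 32) × 5/9 = 2039.44 °C = 2312.59 K.
T_C = 132 °F → (132 − 32) × 5/9 = 55.56 °C = 328.71 K.
W = η·Q_H = 0.578 × 674 = 389.6 kJ, so Q_C = Q_H − W = 284.4 kJ.
Reservoir entropy changes: ΔS_H = −Q_H/T_H = −674/2312.59 = -0.2914 kJ/K and ΔS_C = +Q_C/T_C = 284.4/328.71 = 0.8653 kJ/K.
ΔS_univ = −Q_H/T_H + Q_C/T_C = 0.574 kJ/K (> 0, since η = 0.578 < η_Carnot = 0.858).

ΔS_univ ≈ 0.574 kJ/K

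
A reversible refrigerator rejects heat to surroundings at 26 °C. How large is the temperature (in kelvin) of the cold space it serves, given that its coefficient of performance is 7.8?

T_H = 26 °C → 26 + 273.15 = 299.15 K.
COP_R = T_C/(T_H − T_C) ⇒ T_C = T_H·COP_R/(1 + COP_R) = 299.15 × 7.8/(1 + 7.8) = 265.2 K.

T_C ≈ 265.2 K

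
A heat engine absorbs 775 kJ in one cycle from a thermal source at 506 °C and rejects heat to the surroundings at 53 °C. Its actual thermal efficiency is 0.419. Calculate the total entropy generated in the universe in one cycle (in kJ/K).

ΔS_univ ≈ 0.386 kJ/K

T_H = 506 °C → 506 + 273.15 = 779.15 K.
T_C = 53 °C → 53 + 273.15 = 326.15 K.
W = η·Q_H = 0.419 × 775 = 324.7 kJ, so Q_C = Q_H − W = 450.3 kJ.
Reservoir entropy changes: ΔS_H = −Q_H/T_H = −775/779.15 = -0.9947 kJ/K and ΔS_C = +Q_C/T_C = 450.3/326.15 = 1.381 kJ/K.
ΔS_univ = −Q_H/T_H + Q_C/T_C = 0.386 kJ/K (> 0, since η = 0.419 < η_Carnot = 0.581).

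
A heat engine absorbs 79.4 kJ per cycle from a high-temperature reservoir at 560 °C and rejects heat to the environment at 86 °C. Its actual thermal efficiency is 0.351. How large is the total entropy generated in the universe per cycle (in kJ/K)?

T_H = 560 °C → 560 + 273.15 = 833.15 K.
T_C = 86 °C → 86 + 273.15 = 359.15 K.
W = η·Q_H = 0.351 × 79.4 = 27.87 kJ, so Q_C = Q_H − W = 51.53 kJ.
Reservoir entropy changes: ΔS_H = −Q_H/T_H = −79.4/833.15 = -0.09530 kJ/K and ΔS_C = +Q_C/T_C = 51.53/359.15 = 0.1435 kJ/K.
ΔS_univ = −Q_H/T_H + Q_C/T_C = 0.0482 kJ/K (> 0, since η = 0.351 < η_Carnot = 0.569).

ΔS_univ ≈ 0.0482 kJ/K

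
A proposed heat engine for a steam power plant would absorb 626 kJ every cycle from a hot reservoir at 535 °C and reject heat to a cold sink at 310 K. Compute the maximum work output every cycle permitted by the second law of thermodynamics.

W_max ≈ 385.9 kJ

T_H = 535 °C → 535 + 273.15 = 808.15 K.
The second-law ceiling is the Carnot efficiency, η_max = 1 − T_C/T_H = 1 − 310.00/808.15 = 0.6164.
W_max = η_max · Q_H = 0.6164 × 626 = 385.9 kJ.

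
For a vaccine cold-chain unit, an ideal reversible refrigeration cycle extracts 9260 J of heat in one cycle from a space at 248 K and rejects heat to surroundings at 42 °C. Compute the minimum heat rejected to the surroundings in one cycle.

T_H = 42 °C → 42 + 273.15 = 315.15 K.
For a reversible cycle Q_H/Q_C = T_H/T_C, so Q_H = Q_C·T_H/T_C = 9260 × 315.15/248.00 = 11800 J.

Q_H ≈ 11800 J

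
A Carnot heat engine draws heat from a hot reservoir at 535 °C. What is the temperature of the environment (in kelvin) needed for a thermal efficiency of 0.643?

T_H = 535 °C → 535 + 273.15 = 808.15 K.
From η = 1 − T_C/T_H, T_C = T_H·(1 − η) = 808.15 × (1 − 0.643) = 289 K.

T_C ≈ 289 K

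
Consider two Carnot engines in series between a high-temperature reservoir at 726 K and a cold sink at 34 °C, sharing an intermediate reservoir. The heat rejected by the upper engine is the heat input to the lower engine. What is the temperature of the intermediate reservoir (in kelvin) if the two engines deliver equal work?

T_m ≈ 517 K

T_C = 34 °C → 34 + 273.15 = 307.15 K.
For reversible stages Q_m = Q_H·(T_m/T_H). Setting W₁ = Q_H(1 − T_m/T_H) equal to W₂ = Q_m(1 − T_C/T_m) = Q_H·(T_m − T_C)/T_H gives T_H − T_m = T_m − T_C, so T_m = (T_H + T_C)/2 = (726.00 + 307.15)/2 = 517 K.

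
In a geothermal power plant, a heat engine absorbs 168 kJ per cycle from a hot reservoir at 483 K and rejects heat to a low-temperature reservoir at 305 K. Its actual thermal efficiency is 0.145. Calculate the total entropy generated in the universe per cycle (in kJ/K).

ΔS_univ ≈ 0.123 kJ/K

W = η·Q_H = 0.145 × 168 = 24.36 kJ, so Q_C = Q_H − W = 143.6 kJ.
Reservoir entropy changes: ΔS_H = −Q_H/T_H = −168/483.00 = -0.3478 kJ/K and ΔS_C = +Q_C/T_C = 143.6/305.00 = 0.4710 kJ/K.
ΔS_univ = −Q_H/T_H + Q_C/T_C = 0.123 kJ/K (> 0, since η = 0.145 < η_Carnot = 0.369).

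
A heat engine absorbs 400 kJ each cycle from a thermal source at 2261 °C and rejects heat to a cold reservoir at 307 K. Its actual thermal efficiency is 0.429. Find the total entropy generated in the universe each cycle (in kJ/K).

T_H = 2261 °C → 2261 + 273.15 = 2534.15 K.
W = η·Q_H = 0.429 × 400 = 171.6 kJ, so Q_C = Q_H − W = 228.4 kJ.
Entropy balance on the reservoirs: −Q_H/T_H = -0.1578 kJ/K, +Q_C/T_C = 0.7440 kJ/K.
ΔS_univ = −Q_H/T_H + Q_C/T_C = 0.586 kJ/K (> 0, since η = 0.429 < η_Carnot = 0.879).

ΔS_univ ≈ 0.586 kJ/K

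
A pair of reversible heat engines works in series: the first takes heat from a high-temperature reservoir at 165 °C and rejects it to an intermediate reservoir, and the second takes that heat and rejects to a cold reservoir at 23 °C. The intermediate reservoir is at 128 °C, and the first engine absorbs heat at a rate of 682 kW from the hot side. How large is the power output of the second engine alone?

T_H = 165 °C → 165 + 273.15 = 438.15 K.
T_C = 23 °C → 23 + 273.15 = 296.15 K.
T_m = 128 °C → 128 + 273.15 = 401.15 K.
Heat entering the second stage: Q_m = Q_H·(T_m/T_H) = 682 × 401.15/438.15 = 624 kW.
Second-stage efficiency η₂ = 1 − T_C/T_m = 1 − 296.15/401.15 = 0.2617, so W₂ = η₂·Q_m = 163 kW.

Ẇ₂ ≈ 163 kW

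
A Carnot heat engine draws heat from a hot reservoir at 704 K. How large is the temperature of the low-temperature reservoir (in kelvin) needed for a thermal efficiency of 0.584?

T_C ≈ 292.9 K

From η = 1 − T_C/T_H, T_C = T_H·(1 − η) = 704.00 × (1 − 0.584) = 292.9 K.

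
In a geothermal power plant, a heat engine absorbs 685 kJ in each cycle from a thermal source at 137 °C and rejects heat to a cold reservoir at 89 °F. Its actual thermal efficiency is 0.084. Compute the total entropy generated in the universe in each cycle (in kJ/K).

T_H = 137 °C → 137 + 273.15 = 410.15 K.
T_C = 89 °F → (89 − 32) × 5/9 = 31.67 °C = 304.82 K.
W = η·Q_H = 0.084 × 685 = 57.54 kJ, so Q_C = Q_H − W = 627.5 kJ.
The hot reservoir loses entropy Q_H/T_H = 685/410.15 = 1.670 kJ/K; the cold reservoir gains Q_C/T_C = 627.5/304.82 = 2.058 kJ/K.
ΔS_univ = −Q_H/T_H + Q_C/T_C = 0.3884 kJ/K (> 0, since η = 0.084 < η_Carnot = 0.257).

ΔS_univ ≈ 0.3884 kJ/K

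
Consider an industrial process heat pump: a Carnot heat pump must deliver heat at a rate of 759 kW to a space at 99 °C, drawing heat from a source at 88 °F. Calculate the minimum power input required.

T_H = 99 °C → 99 + 273.15 = 372.15 K.
T_C = 88 °F → (88 − 32) × 5/9 = 31.11 °C = 304.26 K.
Reversible heating COP: COP_HP = T_H/(T_H − T_C) = 372.15/67.89 = 5.4818.
W = Q_H/COP_HP = 759/5.4818 = 138 kW.

Ẇ_in ≈ 138 kW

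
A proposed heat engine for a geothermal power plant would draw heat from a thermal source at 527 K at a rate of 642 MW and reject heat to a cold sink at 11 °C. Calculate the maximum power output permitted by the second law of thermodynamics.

Ẇ_max ≈ 296 MW

T_C = 11 °C → 11 + 273.15 = 284.15 K.
The upper bound on efficiency is η_max = 1 − T_C/T_H = 1 − 284.15/527.00 = 0.4608.
W_max = η_max · Q_H = 0.4608 × 642 = 296 MW.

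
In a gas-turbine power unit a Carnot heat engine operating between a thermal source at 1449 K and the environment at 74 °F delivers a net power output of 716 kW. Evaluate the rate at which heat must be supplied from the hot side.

Q̇_H ≈ 900 kW

T_C = 74 °F → (74 − 32) × 5/9 = 23.33 °C = 296.48 K.
For a reversible engine, η = 1 − T_C/T_H = 1 − 296.48/1449.00 = 0.7954.
Q_H = W/η = 716/0.7954 = 900 kW.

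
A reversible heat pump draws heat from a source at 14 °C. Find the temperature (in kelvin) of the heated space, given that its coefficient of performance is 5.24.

T_C = 14 °C → 14 + 273.15 = 287.15 K.
COP_HP = T_H/(T_H − T_C) ⇒ T_H = T_C·COP_HP/(COP_HP − 1) = 287.15 × 5.24/(5.24 − 1) = 354.9 K.

T_H ≈ 354.9 K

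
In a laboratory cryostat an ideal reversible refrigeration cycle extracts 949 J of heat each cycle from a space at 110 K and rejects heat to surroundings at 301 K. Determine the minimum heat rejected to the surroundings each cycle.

For a reversible cycle Q_H/Q_C = T_H/T_C, so Q_H = Q_C·T_H/T_C = 949 × 301.00/110.00 = 2597 J.

Q_H ≈ 2597 J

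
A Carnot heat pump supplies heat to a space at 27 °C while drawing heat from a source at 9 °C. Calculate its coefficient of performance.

COP_HP ≈ 16.7

T_H = 27 °C → 27 + 273.15 = 300.15 K.
T_C = 9 °C → 9 + 273.15 = 282.15 K.
COP_HP = T_H/(T_H − T_C) = 300.15/(300.15 − 282.15) = 16.7.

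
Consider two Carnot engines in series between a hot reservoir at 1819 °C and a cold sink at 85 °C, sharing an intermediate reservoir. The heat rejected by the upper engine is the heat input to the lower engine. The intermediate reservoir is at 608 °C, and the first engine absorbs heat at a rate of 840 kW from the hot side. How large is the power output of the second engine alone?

T_H = 1819 °C → 1819 + 273.15 = 2092.15 K.
T_C = 85 °C → 85 + 273.15 = 358.15 K.
T_m = 608 °C → 608 + 273.15 = 881.15 K.
Heat entering the second stage: Q_m = Q_H·(T_m/T_H) = 840 × 881.15/2092.15 = 354 kW.
Second-stage efficiency η₂ = 1 − T_C/T_m = 1 − 358.15/881.15 = 0.5935, so W₂ = η₂·Q_m = 210 kW.

Ẇ₂ ≈ 210 kW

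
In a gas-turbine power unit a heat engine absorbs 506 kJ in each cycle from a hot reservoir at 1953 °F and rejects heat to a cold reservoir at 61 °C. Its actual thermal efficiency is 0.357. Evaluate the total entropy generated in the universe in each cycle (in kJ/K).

T_H = 1953 °F → (1953 − 32) × 5/9 = 1067.22 °C = 1340.37 K.
T_C = 61 °C → 61 + 273.15 = 334.15 K.
W = η·Q_H = 0.357 × 506 = 180.6 kJ, so Q_C = Q_H − W = 325.4 kJ.
Entropy balance on the reservoirs: −Q_H/T_H = -0.3775 kJ/K, +Q_C/T_C = 0.9737 kJ/K.
ΔS_univ = −Q_H/T_H + Q_C/T_C = 0.596 kJ/K (> 0, since η = 0.357 < η_Carnot = 0.751).

ΔS_univ ≈ 0.596 kJ/K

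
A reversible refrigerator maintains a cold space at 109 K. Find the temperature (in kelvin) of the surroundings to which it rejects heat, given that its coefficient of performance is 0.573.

T_H ≈ 299 K

COP_R = T_C/(T_H − T_C) ⇒ T_H = T_C·(1 + 1/COP_R) = 109.00 × (1 + 1/0.573) = 299 K.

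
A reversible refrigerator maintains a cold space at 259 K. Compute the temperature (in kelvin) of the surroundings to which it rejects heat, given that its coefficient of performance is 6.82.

COP_R = T_C/(T_H − T_C) ⇒ T_H = T_C·(1 + 1/COP_R) = 259.00 × (1 + 1/6.82) = 297.0 K.

T_H ≈ 297.0 K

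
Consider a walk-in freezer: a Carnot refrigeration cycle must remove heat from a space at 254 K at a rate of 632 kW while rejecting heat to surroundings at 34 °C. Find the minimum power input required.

Ẇ_in ≈ 132.2 kW

T_H = 34 °C → 34 + 273.15 = 307.15 K.
The reversible coefficient of performance is COP_R = T_C/(T_H − T_C) = 254.00/53.15 = 4.7789.
W = Q_C/COP_R = 632/4.7789 = 132.2 kW.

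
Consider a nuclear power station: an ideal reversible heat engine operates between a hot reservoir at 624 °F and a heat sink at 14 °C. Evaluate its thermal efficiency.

η ≈ 0.523

T_H = 624 °F → (624 − 32) × 5/9 = 328.89 °C = 602.04 K.
T_C = 14 °C → 14 + 273.15 = 287.15 K.
For a reversible engine, η = 1 − T_C/T_H = 1 − 287.15/602.04 = 0.523.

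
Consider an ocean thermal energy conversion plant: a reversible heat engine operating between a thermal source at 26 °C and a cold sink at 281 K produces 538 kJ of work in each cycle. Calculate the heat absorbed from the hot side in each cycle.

Q_H ≈ 8870 kJ

T_H = 26 °C → 26 + 273.15 = 299.15 K.
The Carnot efficiency is η = 1 − T_C/T_H = 1 − 281.00/299.15 = 0.0607.
Q_H = W/η = 538/0.0607 = 8870 kJ.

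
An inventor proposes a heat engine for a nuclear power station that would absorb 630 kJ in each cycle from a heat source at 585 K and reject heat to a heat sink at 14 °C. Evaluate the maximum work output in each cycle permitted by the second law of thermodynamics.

W_max ≈ 321 kJ

T_C = 14 °C → 14 + 273.15 = 287.15 K.
No engine can exceed the Carnot limit: η_max = 1 − T_C/T_H = 1 − 287.15/585.00 = 0.5091.
W_max = η_max · Q_H = 0.5091 × 630 = 321 kJ.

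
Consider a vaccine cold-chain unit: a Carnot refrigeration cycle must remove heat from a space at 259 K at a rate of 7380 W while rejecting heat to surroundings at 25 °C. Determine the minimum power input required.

T_H = 25 °C → 25 + 273.15 = 298.15 K.
The reversible coefficient of performance is COP_R = T_C/(T_H − T_C) = 259.00/39.15 = 6.6156.
W = Q_C/COP_R = 7380/6.6156 = 1120 W.

Ẇ_in ≈ 1120 W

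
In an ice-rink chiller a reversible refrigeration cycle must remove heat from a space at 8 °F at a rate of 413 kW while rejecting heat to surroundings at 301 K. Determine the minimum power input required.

Ẇ_in ≈ 65.5 kW

T_C = 8 °F → (8 − 32) × 5/9 = -13.33 °C = 259.82 K.
COP_R = T_C/(T_H − T_C) = 259.82/41.18 = 6.3088.
W = Q_C/COP_R = 413/6.3088 = 65.5 kW.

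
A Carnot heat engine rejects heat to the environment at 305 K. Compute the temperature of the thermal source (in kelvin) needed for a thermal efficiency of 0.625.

From η = 1 − T_C/T_H, solving for T_H gives T_H = T_C/(1 − η) = 305.00/(1 − 0.625) = 813 K.

T_H ≈ 813 K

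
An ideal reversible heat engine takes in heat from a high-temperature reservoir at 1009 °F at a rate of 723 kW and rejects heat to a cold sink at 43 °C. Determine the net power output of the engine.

T_H = 1009 °F → (1009 − 32) × 5/9 = 542.78 °C = 815.93 K.
T_C = 43 °C → 43 + 273.15 = 316.15 K.
For a reversible engine, η = 1 − T_C/T_H = 1 − 316.15/815.93 = 0.6125.
W = η·Q_H = 0.6125 × 723 = 442.9 kW.

Ẇ ≈ 442.9 kW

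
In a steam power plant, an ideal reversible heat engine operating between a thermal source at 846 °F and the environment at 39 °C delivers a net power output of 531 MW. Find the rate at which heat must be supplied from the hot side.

Q̇_H ≈ 932 MW

T_H = 846 °F → (846 − 32) × 5/9 = 452.22 °C = 725.37 K.
T_C = 39 °C → 39 + 273.15 = 312.15 K.
For a reversible engine, η = 1 − T_C/T_H = 1 − 312.15/725.37 = 0.5697.
Q_H = W/η = 531/0.5697 = 932 MW.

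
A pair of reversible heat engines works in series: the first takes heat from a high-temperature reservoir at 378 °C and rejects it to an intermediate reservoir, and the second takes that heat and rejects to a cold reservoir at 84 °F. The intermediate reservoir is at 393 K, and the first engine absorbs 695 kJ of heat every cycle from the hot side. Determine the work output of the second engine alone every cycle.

T_H = 378 °C → 378 + 273.15 = 651.15 K.
T_C = 84 °F → (84 − 32) × 5/9 = 28.89 °C = 302.04 K.
Heat entering the second stage: Q_m = Q_H·(T_m/T_H) = 695 × 393.00/651.15 = 419 kJ.
Second-stage efficiency η₂ = 1 − T_C/T_m = 1 − 302.04/393.00 = 0.2315, so W₂ = η₂·Q_m = 97.1 kJ.

W₂ ≈ 97.1 kJ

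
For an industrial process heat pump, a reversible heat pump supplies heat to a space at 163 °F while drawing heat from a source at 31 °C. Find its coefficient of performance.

COP_HP ≈ 8.28

T_H = 163 °F → (163 − 32) × 5/9 = 72.78 °C = 345.93 K.
T_C = 31 °C → 31 + 273.15 = 304.15 K.
The Carnot heat-pump COP is COP_HP = T_H/(T_H − T_C) = 345.93/(345.93 − 304.15) = 8.28.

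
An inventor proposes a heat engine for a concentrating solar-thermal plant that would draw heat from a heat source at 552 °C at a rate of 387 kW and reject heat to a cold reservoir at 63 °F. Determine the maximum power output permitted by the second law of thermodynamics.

T_H = 552 °C → 552 + 273.15 = 825.15 K.
T_C = 63 °F → (63 − 32) × 5/9 = 17.22 °C = 290.37 K.
The upper bound on efficiency is η_max = 1 − T_C/T_H = 1 − 290.37/825.15 = 0.6481.
W_max = η_max · Q_H = 0.6481 × 387 = 251 kW.

Ẇ_max ≈ 251 kW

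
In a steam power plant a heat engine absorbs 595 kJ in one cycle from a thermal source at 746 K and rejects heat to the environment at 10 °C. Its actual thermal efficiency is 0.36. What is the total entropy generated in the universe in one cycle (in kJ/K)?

ΔS_univ ≈ 0.547 kJ/K

T_C = 10 °C → 10 + 273.15 = 283.15 K.
W = η·Q_H = 0.36 × 595 = 214.2 kJ, so Q_C = Q_H − W = 380.8 kJ.
Entropy balance on the reservoirs: −Q_H/T_H = -0.7976 kJ/K, +Q_C/T_C = 1.345 kJ/K.
ΔS_univ = −Q_H/T_H + Q_C/T_C = 0.547 kJ/K (> 0, since η = 0.36 < η_Carnot = 0.620).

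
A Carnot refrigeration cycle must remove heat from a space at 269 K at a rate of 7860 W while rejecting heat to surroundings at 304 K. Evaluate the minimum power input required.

Ẇ_in ≈ 1023 W

Carnot COP: COP_R = T_C/(T_H − T_C) = 269.00/35.00 = 7.6857.
W = Q_C/COP_R = 7860/7.6857 = 1023 W.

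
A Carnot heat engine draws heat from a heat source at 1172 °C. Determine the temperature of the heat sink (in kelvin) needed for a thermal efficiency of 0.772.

T_H = 1172 °C → 1172 + 273.15 = 1445.15 K.
From η = 1 − T_C/T_H, T_C = T_H·(1 − η) = 1445.15 × (1 − 0.772) = 329.5 K.

T_C ≈ 329.5 K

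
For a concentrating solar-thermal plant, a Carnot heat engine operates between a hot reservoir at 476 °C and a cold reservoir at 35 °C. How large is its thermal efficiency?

T_H = 476 °C → 476 + 273.15 = 749.15 K.
T_C = 35 °C → 35 + 273.15 = 308.15 K.
The Carnot efficiency is η = 1 − T_C/T_H = 1 − 308.15/749.15 = 0.589.

η ≈ 0.589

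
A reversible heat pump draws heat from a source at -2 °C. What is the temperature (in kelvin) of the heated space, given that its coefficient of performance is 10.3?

T_C = -2 °C → -2 + 273.15 = 271.15 K.
COP_HP = T_H/(T_H − T_C) ⇒ T_H = T_C·COP_HP/(COP_HP − 1) = 271.15 × 10.3/(10.3 − 1) = 300 K.

T_H ≈ 300 K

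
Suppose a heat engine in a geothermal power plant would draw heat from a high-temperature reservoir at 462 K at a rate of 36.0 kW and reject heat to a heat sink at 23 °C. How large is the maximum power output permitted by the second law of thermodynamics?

T_C = 23 °C → 23 + 273.15 = 296.15 K.
The second-law ceiling is the Carnot efficiency, η_max = 1 − T_C/T_H = 1 − 296.15/462.00 = 0.3590.
W_max = η_max · Q_H = 0.3590 × 36.0 = 12.9 kW.

Ẇ_max ≈ 12.9 kW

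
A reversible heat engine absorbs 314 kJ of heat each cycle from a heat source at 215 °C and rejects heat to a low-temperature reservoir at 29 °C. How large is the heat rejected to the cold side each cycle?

T_H = 215 °C → 215 + 273.15 = 488.15 K.
T_C = 29 °C → 29 + 273.15 = 302.15 K.
η_rev = 1 − T_C/T_H = 1 − 302.15/488.15 = 0.3810.
For a reversible cycle Q_C/Q_H = T_C/T_H, so Q_C = 314 × 302.15/488.15 = 194 kJ.

Q_C ≈ 194 kJ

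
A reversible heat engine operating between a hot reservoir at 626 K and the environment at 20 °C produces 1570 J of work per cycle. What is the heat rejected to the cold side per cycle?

Q_C ≈ 1380 J

T_C = 20 °C → 20 + 273.15 = 293.15 K.
Since the cycle is reversible, η = 1 − T_C/T_H = 1 − 293.15/626.00 = 0.5317.
Since Q_C/Q_H = T_C/T_H and Q_H = W/η, Q_C = W·T_C/(T_H − T_C) = 1570 × 293.15/332.85 = 1380 J.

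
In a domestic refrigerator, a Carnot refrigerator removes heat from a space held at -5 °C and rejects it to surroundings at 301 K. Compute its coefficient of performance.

COP_R ≈ 8.163

T_C = -5 °C → -5 + 273.15 = 268.15 K.
Carnot COP: COP_R = T_C/(T_H − T_C) = 268.15/(301.00 − 268.15) = 8.163.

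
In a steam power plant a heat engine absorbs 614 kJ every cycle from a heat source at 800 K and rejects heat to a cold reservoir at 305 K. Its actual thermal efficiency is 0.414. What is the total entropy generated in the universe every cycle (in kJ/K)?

W = η·Q_H = 0.414 × 614 = 254.2 kJ, so Q_C = Q_H − W = 359.8 kJ.
The hot reservoir loses entropy Q_H/T_H = 614/800.00 = 0.7675 kJ/K; the cold reservoir gains Q_C/T_C = 359.8/305.00 = 1.180 kJ/K.
ΔS_univ = −Q_H/T_H + Q_C/T_C = 0.4122 kJ/K (> 0, since η = 0.414 < η_Carnot = 0.619).

ΔS_univ ≈ 0.4122 kJ/K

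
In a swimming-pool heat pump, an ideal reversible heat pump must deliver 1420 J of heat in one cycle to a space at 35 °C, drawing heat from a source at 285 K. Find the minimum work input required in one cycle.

W_in ≈ 107 J

T_H = 35 °C → 35 + 273.15 = 308.15 K.
Reversible heating COP: COP_HP = T_H/(T_H − T_C) = 308.15/23.15 = 13.3110.
W = Q_H/COP_HP = 1420/13.3110 = 107 J.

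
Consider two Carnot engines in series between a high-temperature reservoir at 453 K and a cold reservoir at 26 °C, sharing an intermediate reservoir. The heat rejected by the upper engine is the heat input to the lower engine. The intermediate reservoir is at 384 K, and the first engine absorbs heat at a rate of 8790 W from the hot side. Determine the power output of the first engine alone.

Ẇ₁ ≈ 1339 W

T_C = 26 °C → 26 + 273.15 = 299.15 K.
First-stage efficiency η₁ = 1 − T_m/T_H = 1 − 384.00/453.00 = 0.1523.
W₁ = η₁·Q_H = 0.1523 × 8790 = 1339 W.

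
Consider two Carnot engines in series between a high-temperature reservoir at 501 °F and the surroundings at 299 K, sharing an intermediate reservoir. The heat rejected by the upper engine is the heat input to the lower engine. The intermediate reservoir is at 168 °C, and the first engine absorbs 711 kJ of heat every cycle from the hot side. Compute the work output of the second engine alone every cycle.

T_H = 501 °F → (501 − 32) × 5/9 = 260.56 °C = 533.71 K.
T_m = 168 °C → 168 + 273.15 = 441.15 K.
Heat entering the second stage: Q_m = Q_H·(T_m/T_H) = 711 × 441.15/533.71 = 588 kJ.
Second-stage efficiency η₂ = 1 − T_C/T_m = 1 − 299.00/441.15 = 0.3222, so W₂ = η₂·Q_m = 189 kJ.

W₂ ≈ 189 kJ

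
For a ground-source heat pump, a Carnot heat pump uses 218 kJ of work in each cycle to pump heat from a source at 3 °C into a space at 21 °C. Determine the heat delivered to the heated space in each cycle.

T_H = 21 °C → 21 + 273.15 = 294.15 K.
T_C = 3 °C → 3 + 273.15 = 276.15 K.
The Carnot heat-pump COP is COP_HP = T_H/(T_H − T_C) = 294.15/18.00 = 16.3417.
Q_H = COP_HP · W = 16.3417 × 218 = 3560 kJ.

Q_H ≈ 3560 kJ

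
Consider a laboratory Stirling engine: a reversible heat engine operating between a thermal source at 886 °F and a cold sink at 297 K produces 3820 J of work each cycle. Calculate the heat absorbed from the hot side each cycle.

Q_H ≈ 6338 J

T_H = 886 °F → (886 − 32) × 5/9 = 474.44 °C = 747.59 K.
Since the cycle is reversible, η = 1 − T_C/T_H = 1 − 297.00/747.59 = 0.6027.
Q_H = W/η = 3820/0.6027 = 6338 J.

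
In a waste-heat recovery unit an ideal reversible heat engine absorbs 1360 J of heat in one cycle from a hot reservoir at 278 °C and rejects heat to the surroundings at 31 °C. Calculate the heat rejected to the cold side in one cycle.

T_H = 278 °C → 278 + 273.15 = 551.15 K.
T_C = 31 °C → 31 + 273.15 = 304.15 K.
η_rev = 1 − T_C/T_H = 1 − 304.15/551.15 = 0.4482.
For a reversible cycle Q_C/Q_H = T_C/T_H, so Q_C = 1360 × 304.15/551.15 = 751 J.

Q_C ≈ 751 J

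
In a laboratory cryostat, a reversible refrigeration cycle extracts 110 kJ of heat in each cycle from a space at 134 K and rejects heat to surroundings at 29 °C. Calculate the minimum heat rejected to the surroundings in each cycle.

T_H = 29 °C → 29 + 273.15 = 302.15 K.
For a reversible cycle Q_H/Q_C = T_H/T_C, so Q_H = Q_C·T_H/T_C = 110 × 302.15/134.00 = 248.0 kJ.

Q_H ≈ 248.0 kJ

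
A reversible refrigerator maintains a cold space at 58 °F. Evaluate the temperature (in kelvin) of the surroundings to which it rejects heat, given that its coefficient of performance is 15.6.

T_H ≈ 306 K

T_C = 58 °F → (58 − 32) × 5/9 = 14.44 °C = 287.59 K.
COP_R = T_C/(T_H − T_C) ⇒ T_H = T_C·(1 + 1/COP_R) = 287.59 × (1 + 1/15.6) = 306 K.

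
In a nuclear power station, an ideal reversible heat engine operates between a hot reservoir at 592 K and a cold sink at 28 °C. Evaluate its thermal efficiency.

η ≈ 0.491

T_C = 28 °C → 28 + 273.15 = 301.15 K.
The Carnot efficiency is η = 1 − T_C/T_H = 1 − 301.15/592.00 = 0.491.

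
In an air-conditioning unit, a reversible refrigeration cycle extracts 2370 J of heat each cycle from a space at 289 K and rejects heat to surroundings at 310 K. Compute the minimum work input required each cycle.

Carnot COP: COP_R = T_C/(T_H − T_C) = 289.00/21.00 = 13.7619.
W = Q_C/COP_R = 2370/13.7619 = 172.2 J.

W_in ≈ 172.2 J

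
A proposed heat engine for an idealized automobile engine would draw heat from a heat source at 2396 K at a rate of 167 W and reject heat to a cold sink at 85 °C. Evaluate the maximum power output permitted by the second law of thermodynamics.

T_C = 85 °C → 85 + 273.15 = 358.15 K.
The second-law ceiling is the Carnot efficiency, η_max = 1 − T_C/T_H = 1 − 358.15/2396.00 = 0.8505.
W_max = η_max · Q_H = 0.8505 × 167 = 142.0 W.

Ẇ_max ≈ 142.0 W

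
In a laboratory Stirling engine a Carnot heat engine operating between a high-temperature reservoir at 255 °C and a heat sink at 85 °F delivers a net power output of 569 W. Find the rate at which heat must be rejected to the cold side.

Q̇_C ≈ 763 W

T_H = 255 °C → 255 + 273.15 = 528.15 K.
T_C = 85 °F → (85 − 32) × 5/9 = 29.44 °C = 302.59 K.
η_rev = 1 − T_C/T_H = 1 − 302.59/528.15 = 0.4271.
Since Q_C/Q_H = T_C/T_H and Q_H = W/η, Q_C = W·T_C/(T_H − T_C) = 569 × 302.59/225.56 = 763 W.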